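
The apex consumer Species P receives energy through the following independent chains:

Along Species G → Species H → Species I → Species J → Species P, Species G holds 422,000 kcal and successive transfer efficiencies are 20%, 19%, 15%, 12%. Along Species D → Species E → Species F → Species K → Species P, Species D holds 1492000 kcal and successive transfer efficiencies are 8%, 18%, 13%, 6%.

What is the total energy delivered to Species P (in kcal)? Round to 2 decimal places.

456.23 kcal

Via Species G: 422000 × 0.2 × 0.19 × 0.15 × 0.12 = 288.648 kcal
Via Species D: 1492000 × 0.08 × 0.18 × 0.13 × 0.06 = 167.58144 kcal
Total at Species P: 288.648 + 167.58144 = 456.22944 kcal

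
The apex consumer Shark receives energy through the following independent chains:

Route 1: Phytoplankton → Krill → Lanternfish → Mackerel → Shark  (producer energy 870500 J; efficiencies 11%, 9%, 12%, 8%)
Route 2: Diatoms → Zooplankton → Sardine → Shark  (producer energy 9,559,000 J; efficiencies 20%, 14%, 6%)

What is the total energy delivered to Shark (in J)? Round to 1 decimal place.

Route 1: 870500 × 0.11 × 0.09 × 0.12 × 0.08 = 82.73232 J
Route 2: 9559000 × 0.2 × 0.14 × 0.06 = 16059.12 J
Total at Shark: 82.73232 + 16059.12 = 16141.85232 J

16141.9 J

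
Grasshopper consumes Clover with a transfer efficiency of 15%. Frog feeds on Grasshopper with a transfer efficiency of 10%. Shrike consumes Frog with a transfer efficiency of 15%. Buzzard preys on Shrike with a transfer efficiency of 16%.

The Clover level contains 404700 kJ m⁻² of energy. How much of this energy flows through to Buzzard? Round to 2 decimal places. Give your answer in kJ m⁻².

145.69 kJ m⁻²

Grasshopper: 404700 × 0.15 = 60705 kJ m⁻²
Frog: 60705 × 0.1 = 6070.5 kJ m⁻²
Shrike: 6070.5 × 0.15 = 910.575 kJ m⁻²
Buzzard: 910.575 × 0.16 = 145.692 kJ m⁻²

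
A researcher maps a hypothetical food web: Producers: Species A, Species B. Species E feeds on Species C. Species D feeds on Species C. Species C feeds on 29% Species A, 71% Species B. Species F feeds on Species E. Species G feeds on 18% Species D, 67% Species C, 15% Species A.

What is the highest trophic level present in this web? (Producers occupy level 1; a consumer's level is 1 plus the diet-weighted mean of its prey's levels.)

4

Species C: 1 + (0.29×1 + 0.71×1) = 2
Species D: 1 + 2 = 3
Species E: 1 + 2 = 3
Species F: 1 + 3 = 4
Species G: 1 + (0.18×3 + 0.67×2 + 0.15×1) = 3.03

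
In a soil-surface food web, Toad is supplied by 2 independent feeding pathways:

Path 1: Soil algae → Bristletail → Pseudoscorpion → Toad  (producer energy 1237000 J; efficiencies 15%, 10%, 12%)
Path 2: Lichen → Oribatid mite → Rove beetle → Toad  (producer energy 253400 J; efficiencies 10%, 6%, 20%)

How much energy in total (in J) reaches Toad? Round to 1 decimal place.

Path 1: 1237000 × 0.15 × 0.1 × 0.12 = 2226.6 J
Path 2: 253400 × 0.1 × 0.06 × 0.2 = 304.08 J
Total at Toad: 2226.6 + 304.08 = 2530.68 J

2530.7 J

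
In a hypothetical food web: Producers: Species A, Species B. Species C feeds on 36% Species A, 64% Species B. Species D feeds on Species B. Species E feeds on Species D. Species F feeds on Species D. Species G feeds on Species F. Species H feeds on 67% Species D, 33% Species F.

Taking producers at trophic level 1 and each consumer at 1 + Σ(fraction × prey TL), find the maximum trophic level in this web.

Species C: 1 + (0.36×1 + 0.64×1) = 2
Species D: 1 + 1 = 2
Species E: 1 + 2 = 3
Species F: 1 + 2 = 3
Species G: 1 + 3 = 4
Species H: 1 + (0.67×2 + 0.33×3) = 3.33

4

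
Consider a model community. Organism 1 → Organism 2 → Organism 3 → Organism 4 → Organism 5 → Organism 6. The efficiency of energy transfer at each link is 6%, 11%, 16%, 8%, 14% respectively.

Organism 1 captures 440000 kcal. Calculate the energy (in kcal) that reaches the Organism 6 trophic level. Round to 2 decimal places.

5.20 kcal

Organism 2: 440000 × 0.06 = 26400 kcal
Organism 3: 26400 × 0.11 = 2904 kcal
Organism 4: 2904 × 0.16 = 464.64 kcal
Organism 5: 464.64 × 0.08 = 37.1712 kcal
Organism 6: 37.1712 × 0.14 = 5.203968 kcal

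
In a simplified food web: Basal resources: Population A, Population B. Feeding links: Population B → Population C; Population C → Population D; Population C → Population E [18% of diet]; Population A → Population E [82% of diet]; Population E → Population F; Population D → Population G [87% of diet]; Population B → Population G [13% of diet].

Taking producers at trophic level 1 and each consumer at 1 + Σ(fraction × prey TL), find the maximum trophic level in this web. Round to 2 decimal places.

3.74

Population C: 1 + 1 = 2
Population D: 1 + 2 = 3
Population E: 1 + (0.18×2 + 0.82×1) = 2.18
Population F: 1 + 2.18 = 3.18
Population G: 1 + (0.87×3 + 0.13×1) = 3.74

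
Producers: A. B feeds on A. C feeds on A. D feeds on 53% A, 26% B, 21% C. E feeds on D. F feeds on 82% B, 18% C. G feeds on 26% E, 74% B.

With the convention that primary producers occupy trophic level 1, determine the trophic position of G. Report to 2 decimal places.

3.38

B: 1 + 1 = 2
C: 1 + 1 = 2
D: 1 + (0.53×1 + 0.26×2 + 0.21×2) = 2.47
E: 1 + 2.47 = 3.47
F: 1 + (0.82×2 + 0.18×2) = 3
G: 1 + (0.26×3.47 + 0.74×2) = 3.3822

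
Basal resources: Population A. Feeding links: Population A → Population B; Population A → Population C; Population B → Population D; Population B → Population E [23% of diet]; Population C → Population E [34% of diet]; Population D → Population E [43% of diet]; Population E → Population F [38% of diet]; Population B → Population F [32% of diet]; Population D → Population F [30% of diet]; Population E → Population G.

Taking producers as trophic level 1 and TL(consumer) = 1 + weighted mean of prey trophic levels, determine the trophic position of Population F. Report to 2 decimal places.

3.84

Population B: 1 + 1 = 2
Population C: 1 + 1 = 2
Population D: 1 + 2 = 3
Population E: 1 + (0.23×2 + 0.34×2 + 0.43×3) = 3.43
Population F: 1 + (0.38×3.43 + 0.32×2 + 0.3×3) = 3.8434
Population G: 1 + 3.43 = 4.43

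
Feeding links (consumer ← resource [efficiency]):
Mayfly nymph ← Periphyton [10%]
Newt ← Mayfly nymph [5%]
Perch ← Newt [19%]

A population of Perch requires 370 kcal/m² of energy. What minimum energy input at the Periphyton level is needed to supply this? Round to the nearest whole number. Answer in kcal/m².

Cumulative transfer efficiency: 0.1 × 0.05 × 0.19 = 0.00095
Periphyton energy = 370 / 0.00095 = 389474 kcal/m²

389474 kcal/m²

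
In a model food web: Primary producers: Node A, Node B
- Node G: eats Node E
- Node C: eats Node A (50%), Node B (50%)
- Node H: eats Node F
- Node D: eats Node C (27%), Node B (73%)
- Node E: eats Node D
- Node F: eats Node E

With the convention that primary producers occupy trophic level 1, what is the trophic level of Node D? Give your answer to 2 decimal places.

2.27

Node C: 1 + (0.5×1 + 0.5×1) = 2
Node D: 1 + (0.27×2 + 0.73×1) = 2.27
Node E: 1 + 2.27 = 3.27
Node F: 1 + 3.27 = 4.27
Node G: 1 + 3.27 = 4.27
Node H: 1 + 4.27 = 5.27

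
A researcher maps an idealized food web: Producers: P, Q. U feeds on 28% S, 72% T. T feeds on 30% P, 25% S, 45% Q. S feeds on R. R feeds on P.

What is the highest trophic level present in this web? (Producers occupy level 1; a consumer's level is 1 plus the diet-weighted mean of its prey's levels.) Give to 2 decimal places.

R: 1 + 1 = 2
S: 1 + 2 = 3
T: 1 + (0.3×1 + 0.25×3 + 0.45×1) = 2.5
U: 1 + (0.28×3 + 0.72×2.5) = 3.64

3.64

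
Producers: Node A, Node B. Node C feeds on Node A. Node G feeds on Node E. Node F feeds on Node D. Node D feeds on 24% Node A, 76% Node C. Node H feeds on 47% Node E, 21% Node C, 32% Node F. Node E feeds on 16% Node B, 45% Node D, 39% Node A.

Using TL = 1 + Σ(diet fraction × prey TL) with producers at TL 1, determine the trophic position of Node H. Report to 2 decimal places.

Node C: 1 + 1 = 2
Node D: 1 + (0.24×1 + 0.76×2) = 2.76
Node E: 1 + (0.16×1 + 0.45×2.76 + 0.39×1) = 2.792
Node F: 1 + 2.76 = 3.76
Node G: 1 + 2.792 = 3.792
Node H: 1 + (0.47×2.792 + 0.21×2 + 0.32×3.76) = 3.93544

3.94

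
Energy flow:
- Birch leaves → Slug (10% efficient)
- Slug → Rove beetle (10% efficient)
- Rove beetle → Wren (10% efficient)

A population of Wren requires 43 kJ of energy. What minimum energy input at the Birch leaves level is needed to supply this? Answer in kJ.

Cumulative transfer efficiency: 0.1 × 0.1 × 0.1 = 0.001
Birch leaves energy = 43 / 0.001 = 43000 kJ

43000 kJ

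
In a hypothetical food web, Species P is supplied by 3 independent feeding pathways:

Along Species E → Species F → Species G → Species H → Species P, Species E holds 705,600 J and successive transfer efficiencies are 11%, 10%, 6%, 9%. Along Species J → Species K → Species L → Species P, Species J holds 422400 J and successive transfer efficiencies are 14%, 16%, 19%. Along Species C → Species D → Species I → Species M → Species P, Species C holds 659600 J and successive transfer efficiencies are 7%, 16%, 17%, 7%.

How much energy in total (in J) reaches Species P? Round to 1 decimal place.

1927.6 J

Via Species E: 705600 × 0.11 × 0.1 × 0.06 × 0.09 = 41.91264 J
Via Species J: 422400 × 0.14 × 0.16 × 0.19 = 1797.7344 J
Via Species C: 659600 × 0.07 × 0.16 × 0.17 × 0.07 = 87.911488 J
Total at Species P: 41.91264 + 1797.7344 + 87.911488 = 1927.558528 J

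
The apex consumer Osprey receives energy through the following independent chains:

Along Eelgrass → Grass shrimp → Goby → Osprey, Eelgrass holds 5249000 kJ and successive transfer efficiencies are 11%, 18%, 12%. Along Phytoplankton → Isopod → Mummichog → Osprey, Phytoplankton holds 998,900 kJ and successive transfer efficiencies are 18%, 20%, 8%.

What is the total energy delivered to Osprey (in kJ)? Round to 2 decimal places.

15348.46 kJ

Via Eelgrass: 5249000 × 0.11 × 0.18 × 0.12 = 12471.624 kJ
Via Phytoplankton: 998900 × 0.18 × 0.2 × 0.08 = 2876.832 kJ
Total at Osprey: 12471.624 + 2876.832 = 15348.456 kJ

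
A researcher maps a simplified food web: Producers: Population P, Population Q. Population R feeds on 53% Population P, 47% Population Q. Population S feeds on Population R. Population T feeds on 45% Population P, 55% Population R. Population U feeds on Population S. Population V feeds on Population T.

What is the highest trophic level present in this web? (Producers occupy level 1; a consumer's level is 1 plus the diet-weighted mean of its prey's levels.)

Population R: 1 + (0.53×1 + 0.47×1) = 2
Population S: 1 + 2 = 3
Population T: 1 + (0.45×1 + 0.55×2) = 2.55
Population U: 1 + 3 = 4
Population V: 1 + 2.55 = 3.55

4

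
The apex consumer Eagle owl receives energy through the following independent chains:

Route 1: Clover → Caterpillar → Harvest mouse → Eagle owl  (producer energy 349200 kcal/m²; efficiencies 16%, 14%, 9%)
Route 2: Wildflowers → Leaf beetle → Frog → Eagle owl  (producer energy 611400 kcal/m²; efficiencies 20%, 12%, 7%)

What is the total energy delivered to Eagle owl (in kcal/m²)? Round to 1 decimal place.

Route 1: 349200 × 0.16 × 0.14 × 0.09 = 703.9872 kcal/m²
Route 2: 611400 × 0.2 × 0.12 × 0.07 = 1027.152 kcal/m²
Total at Eagle owl: 703.9872 + 1027.152 = 1731.1392 kcal/m²

1731.1 kcal/m²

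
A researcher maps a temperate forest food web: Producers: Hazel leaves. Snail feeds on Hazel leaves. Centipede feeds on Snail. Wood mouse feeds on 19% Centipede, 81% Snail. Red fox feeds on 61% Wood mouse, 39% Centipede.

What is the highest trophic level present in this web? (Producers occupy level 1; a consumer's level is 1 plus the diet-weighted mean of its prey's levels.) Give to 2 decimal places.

4.12

Snail: 1 + 1 = 2
Centipede: 1 + 2 = 3
Wood mouse: 1 + (0.19×3 + 0.81×2) = 3.19
Red fox: 1 + (0.61×3.19 + 0.39×3) = 4.1159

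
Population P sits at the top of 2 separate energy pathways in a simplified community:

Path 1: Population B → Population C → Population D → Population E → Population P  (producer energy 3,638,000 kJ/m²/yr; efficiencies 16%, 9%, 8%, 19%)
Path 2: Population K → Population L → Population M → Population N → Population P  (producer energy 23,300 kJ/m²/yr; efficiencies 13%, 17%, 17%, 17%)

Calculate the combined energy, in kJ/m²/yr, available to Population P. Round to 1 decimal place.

811.2 kJ/m²/yr

Path 1: 3638000 × 0.16 × 0.09 × 0.08 × 0.19 = 796.28544 kJ/m²/yr
Path 2: 23300 × 0.13 × 0.17 × 0.17 × 0.17 = 14.881477 kJ/m²/yr
Total at Population P: 796.28544 + 14.881477 = 811.166917 kJ/m²/yr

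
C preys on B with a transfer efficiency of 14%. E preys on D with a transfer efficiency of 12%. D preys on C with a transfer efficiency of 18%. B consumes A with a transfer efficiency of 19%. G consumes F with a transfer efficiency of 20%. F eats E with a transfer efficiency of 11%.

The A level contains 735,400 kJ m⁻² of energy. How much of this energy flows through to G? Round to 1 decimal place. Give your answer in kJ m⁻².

B: 735400 × 0.19 = 139726 kJ m⁻²
C: 139726 × 0.14 = 19561.64 kJ m⁻²
D: 19561.64 × 0.18 = 3521.0952 kJ m⁻²
E: 3521.0952 × 0.12 = 422.531424 kJ m⁻²
F: 422.531424 × 0.11 = 46.47845664 kJ m⁻²
G: 46.47845664 × 0.2 = 9.295691328 kJ m⁻²

9.3 kJ m⁻²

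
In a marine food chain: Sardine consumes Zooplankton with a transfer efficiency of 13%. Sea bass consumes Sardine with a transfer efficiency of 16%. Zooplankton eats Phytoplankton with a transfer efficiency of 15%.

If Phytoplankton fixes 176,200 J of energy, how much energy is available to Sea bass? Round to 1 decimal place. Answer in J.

549.7 J

Zooplankton: 176200 × 0.15 = 26430 J
Sardine: 26430 × 0.13 = 3435.9 J
Sea bass: 3435.9 × 0.16 = 549.744 J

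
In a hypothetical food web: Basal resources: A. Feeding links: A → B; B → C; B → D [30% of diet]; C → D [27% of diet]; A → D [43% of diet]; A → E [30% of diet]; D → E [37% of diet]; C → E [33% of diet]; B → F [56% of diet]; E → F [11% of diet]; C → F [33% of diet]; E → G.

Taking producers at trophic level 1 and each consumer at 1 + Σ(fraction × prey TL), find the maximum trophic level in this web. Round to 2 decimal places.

B: 1 + 1 = 2
C: 1 + 2 = 3
D: 1 + (0.3×2 + 0.27×3 + 0.43×1) = 2.84
E: 1 + (0.3×1 + 0.37×2.84 + 0.33×3) = 3.3408
F: 1 + (0.56×2 + 0.11×3.3408 + 0.33×3) = 3.477488
G: 1 + 3.3408 = 4.3408

4.34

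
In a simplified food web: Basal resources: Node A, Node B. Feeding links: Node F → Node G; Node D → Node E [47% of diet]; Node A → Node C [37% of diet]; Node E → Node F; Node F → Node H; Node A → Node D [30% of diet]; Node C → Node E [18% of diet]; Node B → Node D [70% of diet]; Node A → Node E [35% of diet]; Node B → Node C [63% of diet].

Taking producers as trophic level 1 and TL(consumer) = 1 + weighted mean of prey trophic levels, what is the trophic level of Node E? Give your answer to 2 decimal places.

Node C: 1 + (0.63×1 + 0.37×1) = 2
Node D: 1 + (0.7×1 + 0.3×1) = 2
Node E: 1 + (0.18×2 + 0.47×2 + 0.35×1) = 2.65
Node F: 1 + 2.65 = 3.65
Node G: 1 + 3.65 = 4.65
Node H: 1 + 3.65 = 4.65

2.65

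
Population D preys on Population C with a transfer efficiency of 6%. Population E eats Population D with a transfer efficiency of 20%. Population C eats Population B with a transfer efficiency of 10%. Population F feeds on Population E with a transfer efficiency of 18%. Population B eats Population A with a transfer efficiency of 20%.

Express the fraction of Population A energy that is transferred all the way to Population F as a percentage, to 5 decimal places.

Product of link efficiencies: 0.2 × 0.1 × 0.06 × 0.2 × 0.18 = 0.0000432
As a percentage: 0.0000432 × 100 = 0.00432%

0.00432%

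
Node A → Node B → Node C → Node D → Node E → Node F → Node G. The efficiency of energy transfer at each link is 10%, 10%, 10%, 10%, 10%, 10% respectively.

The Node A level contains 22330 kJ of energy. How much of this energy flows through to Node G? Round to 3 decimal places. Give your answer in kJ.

0.022 kJ

Node B: 22330 × 0.1 = 2233 kJ
Node C: 2233 × 0.1 = 223.3 kJ
Node D: 223.3 × 0.1 = 22.33 kJ
Node E: 22.33 × 0.1 = 2.233 kJ
Node F: 2.233 × 0.1 = 0.2233 kJ
Node G: 0.2233 × 0.1 = 0.02233 kJ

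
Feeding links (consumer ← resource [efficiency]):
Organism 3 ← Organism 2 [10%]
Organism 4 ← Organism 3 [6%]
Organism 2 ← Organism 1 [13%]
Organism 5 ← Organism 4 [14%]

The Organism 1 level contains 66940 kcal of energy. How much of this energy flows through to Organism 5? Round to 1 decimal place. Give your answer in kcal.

7.3 kcal

Organism 2: 66940 × 0.13 = 8702.2 kcal
Organism 3: 8702.2 × 0.1 = 870.22 kcal
Organism 4: 870.22 × 0.06 = 52.2132 kcal
Organism 5: 52.2132 × 0.14 = 7.309848 kcal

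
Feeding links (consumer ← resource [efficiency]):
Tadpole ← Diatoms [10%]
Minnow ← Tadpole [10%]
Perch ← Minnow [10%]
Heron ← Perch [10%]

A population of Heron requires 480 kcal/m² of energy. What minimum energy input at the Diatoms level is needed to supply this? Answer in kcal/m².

4800000 kcal/m²

Cumulative transfer efficiency: 0.1 × 0.1 × 0.1 × 0.1 = 0.0001
Diatoms energy = 480 / 0.0001 = 4800000 kcal/m²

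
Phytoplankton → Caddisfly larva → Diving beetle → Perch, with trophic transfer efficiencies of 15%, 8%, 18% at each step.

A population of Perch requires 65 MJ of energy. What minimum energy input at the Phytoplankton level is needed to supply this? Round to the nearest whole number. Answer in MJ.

Cumulative transfer efficiency: 0.15 × 0.08 × 0.18 = 0.00216
Phytoplankton energy = 65 / 0.00216 = 30093 MJ

30093 MJ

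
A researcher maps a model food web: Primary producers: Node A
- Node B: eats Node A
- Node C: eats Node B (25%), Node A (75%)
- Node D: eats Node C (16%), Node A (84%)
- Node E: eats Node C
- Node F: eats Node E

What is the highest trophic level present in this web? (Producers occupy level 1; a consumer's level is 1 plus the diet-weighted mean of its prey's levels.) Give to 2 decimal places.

Node B: 1 + 1 = 2
Node C: 1 + (0.25×2 + 0.75×1) = 2.25
Node D: 1 + (0.16×2.25 + 0.84×1) = 2.2
Node E: 1 + 2.25 = 3.25
Node F: 1 + 3.25 = 4.25

4.25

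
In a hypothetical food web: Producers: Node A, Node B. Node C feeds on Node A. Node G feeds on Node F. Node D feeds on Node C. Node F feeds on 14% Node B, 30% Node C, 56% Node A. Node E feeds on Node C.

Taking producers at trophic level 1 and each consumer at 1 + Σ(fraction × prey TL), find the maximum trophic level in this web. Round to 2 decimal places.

3.30

Node C: 1 + 1 = 2
Node D: 1 + 2 = 3
Node E: 1 + 2 = 3
Node F: 1 + (0.14×1 + 0.3×2 + 0.56×1) = 2.3
Node G: 1 + 2.3 = 3.3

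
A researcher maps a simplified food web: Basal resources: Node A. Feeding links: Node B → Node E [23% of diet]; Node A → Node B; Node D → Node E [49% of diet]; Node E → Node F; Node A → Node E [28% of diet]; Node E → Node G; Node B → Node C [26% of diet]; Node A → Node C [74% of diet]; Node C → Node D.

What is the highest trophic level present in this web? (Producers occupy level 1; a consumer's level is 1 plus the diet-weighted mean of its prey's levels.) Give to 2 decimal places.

4.34

Node B: 1 + 1 = 2
Node C: 1 + (0.74×1 + 0.26×2) = 2.26
Node D: 1 + 2.26 = 3.26
Node E: 1 + (0.49×3.26 + 0.28×1 + 0.23×2) = 3.3374
Node F: 1 + 3.3374 = 4.3374
Node G: 1 + 3.3374 = 4.3374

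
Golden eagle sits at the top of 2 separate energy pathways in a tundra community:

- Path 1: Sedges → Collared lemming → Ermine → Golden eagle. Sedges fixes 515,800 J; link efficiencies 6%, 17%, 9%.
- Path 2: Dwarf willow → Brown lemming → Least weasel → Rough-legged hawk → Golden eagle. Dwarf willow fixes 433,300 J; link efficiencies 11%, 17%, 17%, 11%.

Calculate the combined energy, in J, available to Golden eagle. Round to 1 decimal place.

625.0 J

Path 1: 515800 × 0.06 × 0.17 × 0.09 = 473.5044 J
Path 2: 433300 × 0.11 × 0.17 × 0.17 × 0.11 = 151.520677 J
Total at Golden eagle: 473.5044 + 151.520677 = 625.025077 J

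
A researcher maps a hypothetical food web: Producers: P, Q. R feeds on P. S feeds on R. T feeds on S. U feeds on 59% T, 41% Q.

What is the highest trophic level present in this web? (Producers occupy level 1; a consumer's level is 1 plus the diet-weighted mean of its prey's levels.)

4

R: 1 + 1 = 2
S: 1 + 2 = 3
T: 1 + 3 = 4
U: 1 + (0.59×4 + 0.41×1) = 3.77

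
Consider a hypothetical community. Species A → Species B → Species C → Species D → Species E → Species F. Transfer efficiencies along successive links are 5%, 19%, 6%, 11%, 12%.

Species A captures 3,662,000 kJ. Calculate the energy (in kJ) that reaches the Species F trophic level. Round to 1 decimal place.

Species B: 3662000 × 0.05 = 183100 kJ
Species C: 183100 × 0.19 = 34789 kJ
Species D: 34789 × 0.06 = 2087.34 kJ
Species E: 2087.34 × 0.11 = 229.6074 kJ
Species F: 229.6074 × 0.12 = 27.552888 kJ

27.6 kJ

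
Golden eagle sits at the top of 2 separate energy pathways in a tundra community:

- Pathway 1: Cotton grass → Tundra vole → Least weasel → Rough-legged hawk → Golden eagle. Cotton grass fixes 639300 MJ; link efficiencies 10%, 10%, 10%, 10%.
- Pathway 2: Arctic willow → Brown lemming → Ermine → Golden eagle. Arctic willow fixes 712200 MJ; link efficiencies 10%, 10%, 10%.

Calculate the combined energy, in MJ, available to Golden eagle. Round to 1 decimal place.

Pathway 1: 639300 × 0.1 × 0.1 × 0.1 × 0.1 = 63.93 MJ
Pathway 2: 712200 × 0.1 × 0.1 × 0.1 = 712.2 MJ
Total at Golden eagle: 63.93 + 712.2 = 776.13 MJ

776.1 MJ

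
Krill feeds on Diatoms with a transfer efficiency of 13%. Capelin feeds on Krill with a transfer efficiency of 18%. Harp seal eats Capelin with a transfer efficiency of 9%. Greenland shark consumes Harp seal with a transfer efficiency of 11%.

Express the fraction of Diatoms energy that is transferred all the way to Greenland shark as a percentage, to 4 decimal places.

Product of link efficiencies: 0.13 × 0.18 × 0.09 × 0.11 = 0.00023166
As a percentage: 0.00023166 × 100 = 0.0232%

0.0232%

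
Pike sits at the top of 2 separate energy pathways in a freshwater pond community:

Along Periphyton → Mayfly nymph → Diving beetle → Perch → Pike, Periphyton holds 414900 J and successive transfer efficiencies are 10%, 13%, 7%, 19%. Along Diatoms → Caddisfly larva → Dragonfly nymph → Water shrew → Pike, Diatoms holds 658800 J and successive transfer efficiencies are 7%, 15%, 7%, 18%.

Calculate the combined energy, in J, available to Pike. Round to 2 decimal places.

158.90 J

Via Periphyton: 414900 × 0.1 × 0.13 × 0.07 × 0.19 = 71.73621 J
Via Diatoms: 658800 × 0.07 × 0.15 × 0.07 × 0.18 = 87.15924 J
Total at Pike: 71.73621 + 87.15924 = 158.89545 J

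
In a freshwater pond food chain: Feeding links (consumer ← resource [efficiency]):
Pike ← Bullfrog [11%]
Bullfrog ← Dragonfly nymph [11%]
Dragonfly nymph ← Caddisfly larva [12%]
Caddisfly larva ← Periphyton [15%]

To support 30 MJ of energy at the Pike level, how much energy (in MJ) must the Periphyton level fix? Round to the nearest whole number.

137741 MJ

Cumulative transfer efficiency: 0.15 × 0.12 × 0.11 × 0.11 = 0.0002178
Periphyton energy = 30 / 0.0002178 = 137741 MJ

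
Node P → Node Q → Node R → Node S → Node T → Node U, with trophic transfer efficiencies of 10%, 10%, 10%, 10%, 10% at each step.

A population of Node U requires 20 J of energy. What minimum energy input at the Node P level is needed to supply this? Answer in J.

2000000 J

Cumulative transfer efficiency: 0.1 × 0.1 × 0.1 × 0.1 × 0.1 = 0.00001
Node P energy = 20 / 0.00001 = 2000000 J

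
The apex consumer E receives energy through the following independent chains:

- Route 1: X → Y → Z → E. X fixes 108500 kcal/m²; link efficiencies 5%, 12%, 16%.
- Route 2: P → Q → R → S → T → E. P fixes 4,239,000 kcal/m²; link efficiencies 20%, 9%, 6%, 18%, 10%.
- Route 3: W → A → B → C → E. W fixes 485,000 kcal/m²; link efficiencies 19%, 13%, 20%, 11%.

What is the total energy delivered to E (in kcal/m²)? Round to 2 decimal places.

Route 1: 108500 × 0.05 × 0.12 × 0.16 = 104.16 kcal/m²
Route 2: 4239000 × 0.2 × 0.09 × 0.06 × 0.18 × 0.1 = 82.40616 kcal/m²
Route 3: 485000 × 0.19 × 0.13 × 0.2 × 0.11 = 263.549 kcal/m²
Total at E: 104.16 + 82.40616 + 263.549 = 450.11516 kcal/m²

450.12 kcal/m²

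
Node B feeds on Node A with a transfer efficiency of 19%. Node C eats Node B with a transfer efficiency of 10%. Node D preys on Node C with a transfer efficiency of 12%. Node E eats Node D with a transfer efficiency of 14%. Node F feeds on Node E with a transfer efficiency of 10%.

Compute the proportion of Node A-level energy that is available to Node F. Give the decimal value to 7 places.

0.0000319

Product of link efficiencies: 0.19 × 0.1 × 0.12 × 0.14 × 0.1 = 0.00003192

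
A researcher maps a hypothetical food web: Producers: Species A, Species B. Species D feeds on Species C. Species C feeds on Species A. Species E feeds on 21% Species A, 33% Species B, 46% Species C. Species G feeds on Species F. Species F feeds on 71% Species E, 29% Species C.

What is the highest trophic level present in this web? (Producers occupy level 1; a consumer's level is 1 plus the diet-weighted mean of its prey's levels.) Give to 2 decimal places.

4.33

Species C: 1 + 1 = 2
Species D: 1 + 2 = 3
Species E: 1 + (0.21×1 + 0.33×1 + 0.46×2) = 2.46
Species F: 1 + (0.71×2.46 + 0.29×2) = 3.3266
Species G: 1 + 3.3266 = 4.3266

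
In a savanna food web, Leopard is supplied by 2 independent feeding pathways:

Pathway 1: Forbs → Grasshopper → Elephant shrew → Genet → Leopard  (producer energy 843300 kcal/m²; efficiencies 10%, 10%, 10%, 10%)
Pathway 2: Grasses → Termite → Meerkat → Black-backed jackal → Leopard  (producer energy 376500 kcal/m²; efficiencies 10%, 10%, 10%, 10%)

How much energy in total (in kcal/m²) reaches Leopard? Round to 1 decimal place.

122.0 kcal/m²

Pathway 1: 843300 × 0.1 × 0.1 × 0.1 × 0.1 = 84.33 kcal/m²
Pathway 2: 376500 × 0.1 × 0.1 × 0.1 × 0.1 = 37.65 kcal/m²
Total at Leopard: 84.33 + 37.65 = 121.98 kcal/m²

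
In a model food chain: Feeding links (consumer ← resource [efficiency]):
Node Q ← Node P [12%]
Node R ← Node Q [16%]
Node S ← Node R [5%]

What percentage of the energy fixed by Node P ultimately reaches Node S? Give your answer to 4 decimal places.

0.0960%

Product of link efficiencies: 0.12 × 0.16 × 0.05 = 0.00096
As a percentage: 0.00096 × 100 = 0.0960%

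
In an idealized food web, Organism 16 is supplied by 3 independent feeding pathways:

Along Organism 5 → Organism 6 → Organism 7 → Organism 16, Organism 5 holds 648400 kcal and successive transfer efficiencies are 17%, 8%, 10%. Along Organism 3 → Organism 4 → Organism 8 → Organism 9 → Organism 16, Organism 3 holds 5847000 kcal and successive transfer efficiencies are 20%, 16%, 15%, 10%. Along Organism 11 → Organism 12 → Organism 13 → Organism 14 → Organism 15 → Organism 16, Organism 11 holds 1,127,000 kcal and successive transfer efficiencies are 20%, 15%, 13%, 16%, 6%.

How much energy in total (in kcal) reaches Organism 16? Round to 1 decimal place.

3730.6 kcal

Via Organism 5: 648400 × 0.17 × 0.08 × 0.1 = 881.824 kcal
Via Organism 3: 5847000 × 0.2 × 0.16 × 0.15 × 0.1 = 2806.56 kcal
Via Organism 11: 1127000 × 0.2 × 0.15 × 0.13 × 0.16 × 0.06 = 42.19488 kcal
Total at Organism 16: 881.824 + 2806.56 + 42.19488 = 3730.57888 kcal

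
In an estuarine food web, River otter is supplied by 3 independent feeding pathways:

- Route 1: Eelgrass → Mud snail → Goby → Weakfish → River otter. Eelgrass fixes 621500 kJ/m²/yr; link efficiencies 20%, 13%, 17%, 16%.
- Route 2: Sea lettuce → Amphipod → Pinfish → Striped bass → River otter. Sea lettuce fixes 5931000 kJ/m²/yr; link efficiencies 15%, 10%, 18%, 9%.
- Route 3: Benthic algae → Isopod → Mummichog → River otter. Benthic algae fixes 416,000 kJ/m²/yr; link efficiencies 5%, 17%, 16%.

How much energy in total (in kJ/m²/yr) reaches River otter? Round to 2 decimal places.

2446.52 kJ/m²/yr

Route 1: 621500 × 0.2 × 0.13 × 0.17 × 0.16 = 439.5248 kJ/m²/yr
Route 2: 5931000 × 0.15 × 0.1 × 0.18 × 0.09 = 1441.233 kJ/m²/yr
Route 3: 416000 × 0.05 × 0.17 × 0.16 = 565.76 kJ/m²/yr
Total at River otter: 439.5248 + 1441.233 + 565.76 = 2446.5178 kJ/m²/yr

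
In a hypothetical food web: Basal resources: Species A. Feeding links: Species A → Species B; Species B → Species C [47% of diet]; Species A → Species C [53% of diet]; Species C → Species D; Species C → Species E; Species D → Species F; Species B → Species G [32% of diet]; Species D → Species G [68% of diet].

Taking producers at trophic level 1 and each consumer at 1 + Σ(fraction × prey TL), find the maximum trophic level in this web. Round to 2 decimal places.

Species B: 1 + 1 = 2
Species C: 1 + (0.47×2 + 0.53×1) = 2.47
Species D: 1 + 2.47 = 3.47
Species E: 1 + 2.47 = 3.47
Species F: 1 + 3.47 = 4.47
Species G: 1 + (0.32×2 + 0.68×3.47) = 3.9996

4.47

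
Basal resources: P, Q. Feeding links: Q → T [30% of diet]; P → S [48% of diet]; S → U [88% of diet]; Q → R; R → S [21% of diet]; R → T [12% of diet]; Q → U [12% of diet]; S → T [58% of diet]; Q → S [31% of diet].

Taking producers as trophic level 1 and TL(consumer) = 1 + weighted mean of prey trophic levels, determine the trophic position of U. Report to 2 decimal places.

R: 1 + 1 = 2
S: 1 + (0.48×1 + 0.21×2 + 0.31×1) = 2.21
T: 1 + (0.12×2 + 0.58×2.21 + 0.3×1) = 2.8218
U: 1 + (0.88×2.21 + 0.12×1) = 3.0648

3.06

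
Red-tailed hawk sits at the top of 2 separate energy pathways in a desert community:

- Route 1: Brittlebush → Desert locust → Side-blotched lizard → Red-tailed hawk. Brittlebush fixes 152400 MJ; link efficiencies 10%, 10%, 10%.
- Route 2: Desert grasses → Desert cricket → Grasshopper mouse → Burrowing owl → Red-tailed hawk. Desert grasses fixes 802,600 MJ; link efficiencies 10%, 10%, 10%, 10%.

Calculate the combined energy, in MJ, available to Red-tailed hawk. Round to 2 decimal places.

232.66 MJ

Route 1: 152400 × 0.1 × 0.1 × 0.1 = 152.4 MJ
Route 2: 802600 × 0.1 × 0.1 × 0.1 × 0.1 = 80.26 MJ
Total at Red-tailed hawk: 152.4 + 80.26 = 232.66 MJ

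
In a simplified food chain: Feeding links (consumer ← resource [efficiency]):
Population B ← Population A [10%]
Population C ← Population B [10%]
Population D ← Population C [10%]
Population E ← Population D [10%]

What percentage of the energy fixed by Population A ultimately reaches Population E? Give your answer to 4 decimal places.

0.0100%

Product of link efficiencies: 0.1 × 0.1 × 0.1 × 0.1 = 0.0001
As a percentage: 0.0001 × 100 = 0.0100%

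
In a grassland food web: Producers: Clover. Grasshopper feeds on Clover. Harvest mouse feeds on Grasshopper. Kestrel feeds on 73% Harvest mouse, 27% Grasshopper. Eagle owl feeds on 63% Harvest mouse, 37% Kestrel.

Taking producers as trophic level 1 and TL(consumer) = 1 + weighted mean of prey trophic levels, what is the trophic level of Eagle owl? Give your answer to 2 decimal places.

4.27

Grasshopper: 1 + 1 = 2
Harvest mouse: 1 + 2 = 3
Kestrel: 1 + (0.73×3 + 0.27×2) = 3.73
Eagle owl: 1 + (0.63×3 + 0.37×3.73) = 4.2701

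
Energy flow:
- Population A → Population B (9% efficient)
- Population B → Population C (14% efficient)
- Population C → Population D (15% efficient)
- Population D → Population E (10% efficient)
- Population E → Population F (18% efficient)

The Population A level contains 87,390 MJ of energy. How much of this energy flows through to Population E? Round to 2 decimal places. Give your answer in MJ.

16.52 MJ

Population B: 87390 × 0.09 = 7865.1 MJ
Population C: 7865.1 × 0.14 = 1101.114 MJ
Population D: 1101.114 × 0.15 = 165.1671 MJ
Population E: 165.1671 × 0.1 = 16.51671 MJ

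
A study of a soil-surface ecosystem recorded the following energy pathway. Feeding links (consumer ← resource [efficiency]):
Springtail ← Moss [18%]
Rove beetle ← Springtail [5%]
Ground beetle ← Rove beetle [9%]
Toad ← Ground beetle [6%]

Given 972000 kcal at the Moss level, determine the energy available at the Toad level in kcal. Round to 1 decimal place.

47.2 kcal

Springtail: 972000 × 0.18 = 174960 kcal
Rove beetle: 174960 × 0.05 = 8748 kcal
Ground beetle: 8748 × 0.09 = 787.32 kcal
Toad: 787.32 × 0.06 = 47.2392 kcal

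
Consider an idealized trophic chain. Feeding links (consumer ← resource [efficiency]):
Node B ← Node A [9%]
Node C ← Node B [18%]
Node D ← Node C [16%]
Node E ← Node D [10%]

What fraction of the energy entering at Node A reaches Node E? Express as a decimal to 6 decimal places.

Product of link efficiencies: 0.09 × 0.18 × 0.16 × 0.1 = 0.0002592

0.000259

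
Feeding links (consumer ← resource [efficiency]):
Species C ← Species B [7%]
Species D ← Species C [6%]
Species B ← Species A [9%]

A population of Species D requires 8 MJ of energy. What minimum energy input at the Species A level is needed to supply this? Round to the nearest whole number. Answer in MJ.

21164 MJ

Cumulative transfer efficiency: 0.09 × 0.07 × 0.06 = 0.000378
Species A energy = 8 / 0.000378 = 21164 MJ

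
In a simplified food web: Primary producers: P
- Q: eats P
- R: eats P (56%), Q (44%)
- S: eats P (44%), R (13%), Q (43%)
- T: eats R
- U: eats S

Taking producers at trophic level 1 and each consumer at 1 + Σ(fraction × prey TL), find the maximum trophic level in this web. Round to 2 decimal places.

Q: 1 + 1 = 2
R: 1 + (0.56×1 + 0.44×2) = 2.44
S: 1 + (0.44×1 + 0.13×2.44 + 0.43×2) = 2.6172
T: 1 + 2.44 = 3.44
U: 1 + 2.6172 = 3.6172

3.62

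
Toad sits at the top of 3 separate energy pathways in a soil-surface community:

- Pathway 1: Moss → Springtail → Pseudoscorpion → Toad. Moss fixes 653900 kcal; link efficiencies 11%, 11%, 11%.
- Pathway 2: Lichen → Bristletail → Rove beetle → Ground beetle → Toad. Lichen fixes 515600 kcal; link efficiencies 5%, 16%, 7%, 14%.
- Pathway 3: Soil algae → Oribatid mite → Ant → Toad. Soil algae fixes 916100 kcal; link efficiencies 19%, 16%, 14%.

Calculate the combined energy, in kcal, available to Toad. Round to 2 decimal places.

4809.69 kcal

Pathway 1: 653900 × 0.11 × 0.11 × 0.11 = 870.3409 kcal
Pathway 2: 515600 × 0.05 × 0.16 × 0.07 × 0.14 = 40.42304 kcal
Pathway 3: 916100 × 0.19 × 0.16 × 0.14 = 3898.9216 kcal
Total at Toad: 870.3409 + 40.42304 + 3898.9216 = 4809.68554 kcal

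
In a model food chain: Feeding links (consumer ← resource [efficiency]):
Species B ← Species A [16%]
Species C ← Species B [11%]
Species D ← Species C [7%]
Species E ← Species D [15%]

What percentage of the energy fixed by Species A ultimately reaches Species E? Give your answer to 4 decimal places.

Product of link efficiencies: 0.16 × 0.11 × 0.07 × 0.15 = 0.0001848
As a percentage: 0.0001848 × 100 = 0.0185%

0.0185%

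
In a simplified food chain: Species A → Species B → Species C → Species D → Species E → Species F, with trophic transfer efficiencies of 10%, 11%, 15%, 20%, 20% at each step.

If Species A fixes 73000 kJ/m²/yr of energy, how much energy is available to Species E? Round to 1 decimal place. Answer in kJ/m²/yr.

Species B: 73000 × 0.1 = 7300 kJ/m²/yr
Species C: 7300 × 0.11 = 803 kJ/m²/yr
Species D: 803 × 0.15 = 120.45 kJ/m²/yr
Species E: 120.45 × 0.2 = 24.09 kJ/m²/yr

24.1 kJ/m²/yr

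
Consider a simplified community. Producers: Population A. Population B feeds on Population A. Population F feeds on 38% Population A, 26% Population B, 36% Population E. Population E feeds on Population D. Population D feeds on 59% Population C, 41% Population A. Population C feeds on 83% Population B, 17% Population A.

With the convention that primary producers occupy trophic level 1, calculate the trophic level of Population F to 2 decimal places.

3.37

Population B: 1 + 1 = 2
Population C: 1 + (0.83×2 + 0.17×1) = 2.83
Population D: 1 + (0.59×2.83 + 0.41×1) = 3.0797
Population E: 1 + 3.0797 = 4.0797
Population F: 1 + (0.38×1 + 0.26×2 + 0.36×4.0797) = 3.368692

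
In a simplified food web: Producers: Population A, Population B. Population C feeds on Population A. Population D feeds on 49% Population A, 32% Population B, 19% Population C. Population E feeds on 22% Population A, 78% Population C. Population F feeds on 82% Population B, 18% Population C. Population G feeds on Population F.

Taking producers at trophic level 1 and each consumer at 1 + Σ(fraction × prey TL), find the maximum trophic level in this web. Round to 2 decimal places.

Population C: 1 + 1 = 2
Population D: 1 + (0.49×1 + 0.32×1 + 0.19×2) = 2.19
Population E: 1 + (0.22×1 + 0.78×2) = 2.78
Population F: 1 + (0.82×1 + 0.18×2) = 2.18
Population G: 1 + 2.18 = 3.18

3.18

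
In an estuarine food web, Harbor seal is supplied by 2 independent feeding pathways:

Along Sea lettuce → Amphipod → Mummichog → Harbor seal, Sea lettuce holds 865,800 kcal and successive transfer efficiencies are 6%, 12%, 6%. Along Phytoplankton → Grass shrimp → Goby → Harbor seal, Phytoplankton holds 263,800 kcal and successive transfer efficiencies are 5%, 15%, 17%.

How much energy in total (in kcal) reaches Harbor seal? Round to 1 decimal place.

Via Sea lettuce: 865800 × 0.06 × 0.12 × 0.06 = 374.0256 kcal
Via Phytoplankton: 263800 × 0.05 × 0.15 × 0.17 = 336.345 kcal
Total at Harbor seal: 374.0256 + 336.345 = 710.3706 kcal

710.4 kcal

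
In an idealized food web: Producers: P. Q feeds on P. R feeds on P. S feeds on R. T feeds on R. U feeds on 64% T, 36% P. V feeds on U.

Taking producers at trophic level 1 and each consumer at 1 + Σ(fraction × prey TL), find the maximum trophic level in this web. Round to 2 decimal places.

4.28

Q: 1 + 1 = 2
R: 1 + 1 = 2
S: 1 + 2 = 3
T: 1 + 2 = 3
U: 1 + (0.64×3 + 0.36×1) = 3.28
V: 1 + 3.28 = 4.28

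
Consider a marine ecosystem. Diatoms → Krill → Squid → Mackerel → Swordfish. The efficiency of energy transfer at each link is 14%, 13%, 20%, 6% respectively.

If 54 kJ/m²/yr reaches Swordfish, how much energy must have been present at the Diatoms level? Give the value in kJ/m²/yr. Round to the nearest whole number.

247253 kJ/m²/yr

Cumulative transfer efficiency: 0.14 × 0.13 × 0.2 × 0.06 = 0.0002184
Diatoms energy = 54 / 0.0002184 = 247253 kJ/m²/yr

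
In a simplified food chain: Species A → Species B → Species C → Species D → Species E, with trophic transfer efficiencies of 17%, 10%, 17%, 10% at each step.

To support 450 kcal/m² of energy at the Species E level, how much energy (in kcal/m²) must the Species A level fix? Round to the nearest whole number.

Cumulative transfer efficiency: 0.17 × 0.1 × 0.17 × 0.1 = 0.000289
Species A energy = 450 / 0.000289 = 1557093 kcal/m²

1557093 kcal/m²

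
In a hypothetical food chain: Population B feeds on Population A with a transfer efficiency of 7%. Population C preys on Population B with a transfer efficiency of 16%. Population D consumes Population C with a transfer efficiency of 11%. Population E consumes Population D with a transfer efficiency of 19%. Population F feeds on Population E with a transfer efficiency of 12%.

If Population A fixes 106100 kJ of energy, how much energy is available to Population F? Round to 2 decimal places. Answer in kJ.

Population B: 106100 × 0.07 = 7427 kJ
Population C: 7427 × 0.16 = 1188.32 kJ
Population D: 1188.32 × 0.11 = 130.7152 kJ
Population E: 130.7152 × 0.19 = 24.835888 kJ
Population F: 24.835888 × 0.12 = 2.98030656 kJ

2.98 kJ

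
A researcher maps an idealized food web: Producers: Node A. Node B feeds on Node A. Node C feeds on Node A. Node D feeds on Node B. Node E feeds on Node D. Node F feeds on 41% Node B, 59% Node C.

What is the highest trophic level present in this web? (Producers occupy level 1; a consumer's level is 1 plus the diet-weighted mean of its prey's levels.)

Node B: 1 + 1 = 2
Node C: 1 + 1 = 2
Node D: 1 + 2 = 3
Node E: 1 + 3 = 4
Node F: 1 + (0.41×2 + 0.59×2) = 3

4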